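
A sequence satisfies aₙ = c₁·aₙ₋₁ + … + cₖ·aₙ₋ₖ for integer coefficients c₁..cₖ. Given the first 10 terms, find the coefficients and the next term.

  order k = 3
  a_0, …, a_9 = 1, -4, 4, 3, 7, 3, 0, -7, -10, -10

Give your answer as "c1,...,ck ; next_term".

  a_3 = 1·4 + 0·-4 + -1·1 = 3
  a_4 = 1·3 + 0·4 + -1·-4 = 7
  a_5 = 1·7 + 0·3 + -1·4 = 3
  a_6 = 1·3 + 0·7 + -1·3 = 0
  a_7 = 1·0 + 0·3 + -1·7 = -7
  a_8 = 1·-7 + 0·0 + -1·3 = -10
  a_9 = 1·-10 + 0·-7 + -1·0 = -10
  a_10 = 1·-10 + 0·-10 + -1·-7 = -3

1,0,-1 ; -3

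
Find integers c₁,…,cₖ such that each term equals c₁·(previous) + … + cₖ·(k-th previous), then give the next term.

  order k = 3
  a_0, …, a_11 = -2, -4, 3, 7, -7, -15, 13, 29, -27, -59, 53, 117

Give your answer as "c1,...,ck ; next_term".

  a_3 = 1·3 + -2·-4 + 2·-2 = 7
  a_4 = 1·7 + -2·3 + 2·-4 = -7
  a_5 = 1·-7 + -2·7 + 2·3 = -15
  a_6 = 1·-15 + -2·-7 + 2·7 = 13
  a_7 = 1·13 + -2·-15 + 2·-7 = 29
  a_8 = 1·29 + -2·13 + 2·-15 = -27
  a_9 = 1·-27 + -2·29 + 2·13 = -59
  a_10 = 1·-59 + -2·-27 + 2·29 = 53
  a_11 = 1·53 + -2·-59 + 2·-27 = 117
  a_12 = 1·117 + -2·53 + 2·-59 = -107

1,-2,2 ; -107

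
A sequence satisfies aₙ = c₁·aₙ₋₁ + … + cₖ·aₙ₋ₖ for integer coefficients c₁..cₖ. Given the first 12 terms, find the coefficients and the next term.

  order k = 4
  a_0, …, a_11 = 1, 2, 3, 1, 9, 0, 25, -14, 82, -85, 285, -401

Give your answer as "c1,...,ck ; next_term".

-1,2,1,2 ; 1050

  a_4 = -1·1 + 2·3 + 1·2 + 2·1 = 9
  a_5 = -1·9 + 2·1 + 1·3 + 2·2 = 0
  a_6 = -1·0 + 2·9 + 1·1 + 2·3 = 25
  a_7 = -1·25 + 2·0 + 1·9 + 2·1 = -14
  a_8 = -1·-14 + 2·25 + 1·0 + 2·9 = 82
  a_9 = -1·82 + 2·-14 + 1·25 + 2·0 = -85
  a_10 = -1·-85 + 2·82 + 1·-14 + 2·25 = 285
  a_11 = -1·285 + 2·-85 + 1·82 + 2·-14 = -401
  a_12 = -1·-401 + 2·285 + 1·-85 + 2·82 = 1050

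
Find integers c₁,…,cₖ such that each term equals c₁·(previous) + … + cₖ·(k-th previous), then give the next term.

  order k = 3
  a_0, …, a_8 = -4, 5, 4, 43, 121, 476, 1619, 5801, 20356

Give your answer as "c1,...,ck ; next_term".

  a_3 = 3·4 + 3·5 + -4·-4 = 43
  a_4 = 3·43 + 3·4 + -4·5 = 121
  a_5 = 3·121 + 3·43 + -4·4 = 476
  a_6 = 3·476 + 3·121 + -4·43 = 1619
  a_7 = 3·1619 + 3·476 + -4·121 = 5801
  a_8 = 3·5801 + 3·1619 + -4·476 = 20356
  a_9 = 3·20356 + 3·5801 + -4·1619 = 71995

3,3,-4 ; 71995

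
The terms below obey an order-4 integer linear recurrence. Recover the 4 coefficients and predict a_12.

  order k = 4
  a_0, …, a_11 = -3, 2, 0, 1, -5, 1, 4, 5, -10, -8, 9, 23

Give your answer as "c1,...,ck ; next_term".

0,-1,-1,1 ; -11

  a_4 = 0·1 + -1·0 + -1·2 + 1·-3 = -5
  a_5 = 0·-5 + -1·1 + -1·0 + 1·2 = 1
  a_6 = 0·1 + -1·-5 + -1·1 + 1·0 = 4
  a_7 = 0·4 + -1·1 + -1·-5 + 1·1 = 5
  a_8 = 0·5 + -1·4 + -1·1 + 1·-5 = -10
  a_9 = 0·-10 + -1·5 + -1·4 + 1·1 = -8
  a_10 = 0·-8 + -1·-10 + -1·5 + 1·4 = 9
  a_11 = 0·9 + -1·-8 + -1·-10 + 1·5 = 23
  a_12 = 0·23 + -1·9 + -1·-8 + 1·-10 = -11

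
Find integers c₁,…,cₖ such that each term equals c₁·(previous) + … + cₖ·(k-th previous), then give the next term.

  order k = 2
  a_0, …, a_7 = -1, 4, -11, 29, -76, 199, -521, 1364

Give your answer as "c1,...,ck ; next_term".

-3,-1 ; -3571

  a_2 = -3·4 + -1·-1 = -11
  a_3 = -3·-11 + -1·4 = 29
  a_4 = -3·29 + -1·-11 = -76
  a_5 = -3·-76 + -1·29 = 199
  a_6 = -3·199 + -1·-76 = -521
  a_7 = -3·-521 + -1·199 = 1364
  a_8 = -3·1364 + -1·-521 = -3571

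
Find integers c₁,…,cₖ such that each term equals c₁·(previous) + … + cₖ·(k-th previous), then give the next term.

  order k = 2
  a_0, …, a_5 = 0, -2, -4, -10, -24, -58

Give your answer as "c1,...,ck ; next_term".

2,1 ; -140

  a_2 = 2·-2 + 1·0 = -4
  a_3 = 2·-4 + 1·-2 = -10
  a_4 = 2·-10 + 1·-4 = -24
  a_5 = 2·-24 + 1·-10 = -58
  a_6 = 2·-58 + 1·-24 = -140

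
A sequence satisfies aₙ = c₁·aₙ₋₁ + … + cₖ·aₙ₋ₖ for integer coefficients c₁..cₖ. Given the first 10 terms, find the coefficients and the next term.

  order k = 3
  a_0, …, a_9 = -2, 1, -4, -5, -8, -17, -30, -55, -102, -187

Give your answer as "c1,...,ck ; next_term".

  a_3 = 1·-4 + 1·1 + 1·-2 = -5
  a_4 = 1·-5 + 1·-4 + 1·1 = -8
  a_5 = 1·-8 + 1·-5 + 1·-4 = -17
  a_6 = 1·-17 + 1·-8 + 1·-5 = -30
  a_7 = 1·-30 + 1·-17 + 1·-8 = -55
  a_8 = 1·-55 + 1·-30 + 1·-17 = -102
  a_9 = 1·-102 + 1·-55 + 1·-30 = -187
  a_10 = 1·-187 + 1·-102 + 1·-55 = -344

1,1,1 ; -344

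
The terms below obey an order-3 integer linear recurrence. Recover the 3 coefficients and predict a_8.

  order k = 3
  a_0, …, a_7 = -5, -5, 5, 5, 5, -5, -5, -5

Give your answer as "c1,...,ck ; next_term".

0,0,-1 ; 5

  a_3 = 0·5 + 0·-5 + -1·-5 = 5
  a_4 = 0·5 + 0·5 + -1·-5 = 5
  a_5 = 0·5 + 0·5 + -1·5 = -5
  a_6 = 0·-5 + 0·5 + -1·5 = -5
  a_7 = 0·-5 + 0·-5 + -1·5 = -5
  a_8 = 0·-5 + 0·-5 + -1·-5 = 5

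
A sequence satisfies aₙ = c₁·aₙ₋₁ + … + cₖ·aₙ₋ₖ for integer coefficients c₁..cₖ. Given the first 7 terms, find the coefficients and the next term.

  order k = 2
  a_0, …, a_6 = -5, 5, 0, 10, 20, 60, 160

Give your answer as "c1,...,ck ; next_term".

2,2 ; 440

  a_2 = 2·5 + 2·-5 = 0
  a_3 = 2·0 + 2·5 = 10
  a_4 = 2·10 + 2·0 = 20
  a_5 = 2·20 + 2·10 = 60
  a_6 = 2·60 + 2·20 = 160
  a_7 = 2·160 + 2·60 = 440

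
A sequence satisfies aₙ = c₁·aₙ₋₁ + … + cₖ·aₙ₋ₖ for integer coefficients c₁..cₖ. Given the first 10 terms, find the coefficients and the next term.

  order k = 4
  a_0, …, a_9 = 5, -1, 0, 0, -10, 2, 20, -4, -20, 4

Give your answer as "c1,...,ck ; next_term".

  a_4 = 0·0 + -2·0 + 0·-1 + -2·5 = -10
  a_5 = 0·-10 + -2·0 + 0·0 + -2·-1 = 2
  a_6 = 0·2 + -2·-10 + 0·0 + -2·0 = 20
  a_7 = 0·20 + -2·2 + 0·-10 + -2·0 = -4
  a_8 = 0·-4 + -2·20 + 0·2 + -2·-10 = -20
  a_9 = 0·-20 + -2·-4 + 0·20 + -2·2 = 4
  a_10 = 0·4 + -2·-20 + 0·-4 + -2·20 = 0

0,-2,0,-2 ; 0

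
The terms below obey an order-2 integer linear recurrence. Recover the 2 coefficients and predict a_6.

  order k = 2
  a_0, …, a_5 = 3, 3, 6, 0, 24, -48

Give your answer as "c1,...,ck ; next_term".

-2,4 ; 192

  a_2 = -2·3 + 4·3 = 6
  a_3 = -2·6 + 4·3 = 0
  a_4 = -2·0 + 4·6 = 24
  a_5 = -2·24 + 4·0 = -48
  a_6 = -2·-48 + 4·24 = 192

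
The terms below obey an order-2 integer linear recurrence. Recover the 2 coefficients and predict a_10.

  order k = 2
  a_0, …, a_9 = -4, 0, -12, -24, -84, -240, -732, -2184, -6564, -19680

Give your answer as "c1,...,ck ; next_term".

  a_2 = 2·0 + 3·-4 = -12
  a_3 = 2·-12 + 3·0 = -24
  a_4 = 2·-24 + 3·-12 = -84
  a_5 = 2·-84 + 3·-24 = -240
  a_6 = 2·-240 + 3·-84 = -732
  a_7 = 2·-732 + 3·-240 = -2184
  a_8 = 2·-2184 + 3·-732 = -6564
  a_9 = 2·-6564 + 3·-2184 = -19680
  a_10 = 2·-19680 + 3·-6564 = -59052

2,3 ; -59052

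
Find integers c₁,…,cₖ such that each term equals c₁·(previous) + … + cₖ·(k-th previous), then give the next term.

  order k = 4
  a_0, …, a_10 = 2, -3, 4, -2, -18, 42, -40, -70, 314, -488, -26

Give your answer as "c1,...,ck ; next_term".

  a_4 = -1·-2 + -1·4 + 4·-3 + -2·2 = -18
  a_5 = -1·-18 + -1·-2 + 4·4 + -2·-3 = 42
  a_6 = -1·42 + -1·-18 + 4·-2 + -2·4 = -40
  a_7 = -1·-40 + -1·42 + 4·-18 + -2·-2 = -70
  a_8 = -1·-70 + -1·-40 + 4·42 + -2·-18 = 314
  a_9 = -1·314 + -1·-70 + 4·-40 + -2·42 = -488
  a_10 = -1·-488 + -1·314 + 4·-70 + -2·-40 = -26
  a_11 = -1·-26 + -1·-488 + 4·314 + -2·-70 = 1910

-1,-1,4,-2 ; 1910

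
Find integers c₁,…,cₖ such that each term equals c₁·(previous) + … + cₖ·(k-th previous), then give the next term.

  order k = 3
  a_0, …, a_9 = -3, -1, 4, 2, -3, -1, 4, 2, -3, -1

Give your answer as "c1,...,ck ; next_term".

  a_3 = 1·4 + -1·-1 + 1·-3 = 2
  a_4 = 1·2 + -1·4 + 1·-1 = -3
  a_5 = 1·-3 + -1·2 + 1·4 = -1
  a_6 = 1·-1 + -1·-3 + 1·2 = 4
  a_7 = 1·4 + -1·-1 + 1·-3 = 2
  a_8 = 1·2 + -1·4 + 1·-1 = -3
  a_9 = 1·-3 + -1·2 + 1·4 = -1
  a_10 = 1·-1 + -1·-3 + 1·2 = 4

1,-1,1 ; 4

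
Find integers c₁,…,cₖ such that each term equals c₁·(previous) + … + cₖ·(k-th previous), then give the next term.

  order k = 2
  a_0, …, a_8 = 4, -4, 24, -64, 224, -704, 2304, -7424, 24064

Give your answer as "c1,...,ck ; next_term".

-2,4 ; -77824

  a_2 = -2·-4 + 4·4 = 24
  a_3 = -2·24 + 4·-4 = -64
  a_4 = -2·-64 + 4·24 = 224
  a_5 = -2·224 + 4·-64 = -704
  a_6 = -2·-704 + 4·224 = 2304
  a_7 = -2·2304 + 4·-704 = -7424
  a_8 = -2·-7424 + 4·2304 = 24064
  a_9 = -2·24064 + 4·-7424 = -77824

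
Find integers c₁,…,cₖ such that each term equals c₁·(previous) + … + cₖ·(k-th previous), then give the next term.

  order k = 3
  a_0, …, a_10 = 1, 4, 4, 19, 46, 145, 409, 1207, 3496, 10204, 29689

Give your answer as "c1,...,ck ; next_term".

  a_3 = 2·4 + 3·4 + -1·1 = 19
  a_4 = 2·19 + 3·4 + -1·4 = 46
  a_5 = 2·46 + 3·19 + -1·4 = 145
  a_6 = 2·145 + 3·46 + -1·19 = 409
  a_7 = 2·409 + 3·145 + -1·46 = 1207
  a_8 = 2·1207 + 3·409 + -1·145 = 3496
  a_9 = 2·3496 + 3·1207 + -1·409 = 10204
  a_10 = 2·10204 + 3·3496 + -1·1207 = 29689
  a_11 = 2·29689 + 3·10204 + -1·3496 = 86494

2,3,-1 ; 86494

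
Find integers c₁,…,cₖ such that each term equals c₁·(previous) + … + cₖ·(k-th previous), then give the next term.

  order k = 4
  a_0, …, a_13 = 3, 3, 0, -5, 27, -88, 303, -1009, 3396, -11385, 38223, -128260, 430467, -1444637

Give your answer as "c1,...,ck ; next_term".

  a_4 = -3·-5 + 2·0 + 3·3 + 1·3 = 27
  a_5 = -3·27 + 2·-5 + 3·0 + 1·3 = -88
  a_6 = -3·-88 + 2·27 + 3·-5 + 1·0 = 303
  a_7 = -3·303 + 2·-88 + 3·27 + 1·-5 = -1009
  a_8 = -3·-1009 + 2·303 + 3·-88 + 1·27 = 3396
  a_9 = -3·3396 + 2·-1009 + 3·303 + 1·-88 = -11385
  a_10 = -3·-11385 + 2·3396 + 3·-1009 + 1·303 = 38223
  a_11 = -3·38223 + 2·-11385 + 3·3396 + 1·-1009 = -128260
  a_12 = -3·-128260 + 2·38223 + 3·-11385 + 1·3396 = 430467
  a_13 = -3·430467 + 2·-128260 + 3·38223 + 1·-11385 = -1444637
  a_14 = -3·-1444637 + 2·430467 + 3·-128260 + 1·38223 = 4848288

-3,2,3,1 ; 4848288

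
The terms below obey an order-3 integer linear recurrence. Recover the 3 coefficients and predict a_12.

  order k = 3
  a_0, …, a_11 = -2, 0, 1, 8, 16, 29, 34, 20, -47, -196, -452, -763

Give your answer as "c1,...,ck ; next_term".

  a_3 = 2·1 + 0·0 + -3·-2 = 8
  a_4 = 2·8 + 0·1 + -3·0 = 16
  a_5 = 2·16 + 0·8 + -3·1 = 29
  a_6 = 2·29 + 0·16 + -3·8 = 34
  a_7 = 2·34 + 0·29 + -3·16 = 20
  a_8 = 2·20 + 0·34 + -3·29 = -47
  a_9 = 2·-47 + 0·20 + -3·34 = -196
  a_10 = 2·-196 + 0·-47 + -3·20 = -452
  a_11 = 2·-452 + 0·-196 + -3·-47 = -763
  a_12 = 2·-763 + 0·-452 + -3·-196 = -938

2,0,-3 ; -938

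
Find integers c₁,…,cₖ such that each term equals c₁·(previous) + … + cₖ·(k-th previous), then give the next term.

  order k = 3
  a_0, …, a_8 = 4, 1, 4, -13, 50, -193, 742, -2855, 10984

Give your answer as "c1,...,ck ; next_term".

-3,3,-1 ; -42259

  a_3 = -3·4 + 3·1 + -1·4 = -13
  a_4 = -3·-13 + 3·4 + -1·1 = 50
  a_5 = -3·50 + 3·-13 + -1·4 = -193
  a_6 = -3·-193 + 3·50 + -1·-13 = 742
  a_7 = -3·742 + 3·-193 + -1·50 = -2855
  a_8 = -3·-2855 + 3·742 + -1·-193 = 10984
  a_9 = -3·10984 + 3·-2855 + -1·742 = -42259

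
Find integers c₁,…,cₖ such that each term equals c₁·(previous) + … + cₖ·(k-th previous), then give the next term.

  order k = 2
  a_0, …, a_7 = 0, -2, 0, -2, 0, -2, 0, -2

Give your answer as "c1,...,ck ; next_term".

  a_2 = 0·-2 + 1·0 = 0
  a_3 = 0·0 + 1·-2 = -2
  a_4 = 0·-2 + 1·0 = 0
  a_5 = 0·0 + 1·-2 = -2
  a_6 = 0·-2 + 1·0 = 0
  a_7 = 0·0 + 1·-2 = -2
  a_8 = 0·-2 + 1·0 = 0

0,1 ; 0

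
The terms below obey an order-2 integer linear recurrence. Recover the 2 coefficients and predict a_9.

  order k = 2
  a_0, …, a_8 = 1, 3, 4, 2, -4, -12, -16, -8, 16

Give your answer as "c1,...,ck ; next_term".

2,-2 ; 48

  a_2 = 2·3 + -2·1 = 4
  a_3 = 2·4 + -2·3 = 2
  a_4 = 2·2 + -2·4 = -4
  a_5 = 2·-4 + -2·2 = -12
  a_6 = 2·-12 + -2·-4 = -16
  a_7 = 2·-16 + -2·-12 = -8
  a_8 = 2·-8 + -2·-16 = 16
  a_9 = 2·16 + -2·-8 = 48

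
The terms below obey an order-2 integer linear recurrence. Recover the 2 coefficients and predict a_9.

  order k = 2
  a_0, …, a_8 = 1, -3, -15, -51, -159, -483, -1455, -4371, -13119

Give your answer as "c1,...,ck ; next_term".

  a_2 = 4·-3 + -3·1 = -15
  a_3 = 4·-15 + -3·-3 = -51
  a_4 = 4·-51 + -3·-15 = -159
  a_5 = 4·-159 + -3·-51 = -483
  a_6 = 4·-483 + -3·-159 = -1455
  a_7 = 4·-1455 + -3·-483 = -4371
  a_8 = 4·-4371 + -3·-1455 = -13119
  a_9 = 4·-13119 + -3·-4371 = -39363

4,-3 ; -39363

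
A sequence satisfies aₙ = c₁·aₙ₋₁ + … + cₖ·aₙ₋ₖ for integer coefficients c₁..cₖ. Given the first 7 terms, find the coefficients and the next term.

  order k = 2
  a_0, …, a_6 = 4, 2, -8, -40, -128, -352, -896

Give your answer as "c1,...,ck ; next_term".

4,-4 ; -2176

  a_2 = 4·2 + -4·4 = -8
  a_3 = 4·-8 + -4·2 = -40
  a_4 = 4·-40 + -4·-8 = -128
  a_5 = 4·-128 + -4·-40 = -352
  a_6 = 4·-352 + -4·-128 = -896
  a_7 = 4·-896 + -4·-352 = -2176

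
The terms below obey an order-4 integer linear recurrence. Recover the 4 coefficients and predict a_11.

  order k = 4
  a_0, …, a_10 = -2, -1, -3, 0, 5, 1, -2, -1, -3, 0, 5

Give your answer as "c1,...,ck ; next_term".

0,-1,0,-1 ; 1

  a_4 = 0·0 + -1·-3 + 0·-1 + -1·-2 = 5
  a_5 = 0·5 + -1·0 + 0·-3 + -1·-1 = 1
  a_6 = 0·1 + -1·5 + 0·0 + -1·-3 = -2
  a_7 = 0·-2 + -1·1 + 0·5 + -1·0 = -1
  a_8 = 0·-1 + -1·-2 + 0·1 + -1·5 = -3
  a_9 = 0·-3 + -1·-1 + 0·-2 + -1·1 = 0
  a_10 = 0·0 + -1·-3 + 0·-1 + -1·-2 = 5
  a_11 = 0·5 + -1·0 + 0·-3 + -1·-1 = 1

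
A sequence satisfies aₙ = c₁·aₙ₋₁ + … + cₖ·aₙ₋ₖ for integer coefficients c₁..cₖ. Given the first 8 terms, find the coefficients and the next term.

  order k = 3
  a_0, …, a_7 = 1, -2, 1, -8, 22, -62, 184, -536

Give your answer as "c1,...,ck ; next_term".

  a_3 = -2·1 + 2·-2 + -2·1 = -8
  a_4 = -2·-8 + 2·1 + -2·-2 = 22
  a_5 = -2·22 + 2·-8 + -2·1 = -62
  a_6 = -2·-62 + 2·22 + -2·-8 = 184
  a_7 = -2·184 + 2·-62 + -2·22 = -536
  a_8 = -2·-536 + 2·184 + -2·-62 = 1564

-2,2,-2 ; 1564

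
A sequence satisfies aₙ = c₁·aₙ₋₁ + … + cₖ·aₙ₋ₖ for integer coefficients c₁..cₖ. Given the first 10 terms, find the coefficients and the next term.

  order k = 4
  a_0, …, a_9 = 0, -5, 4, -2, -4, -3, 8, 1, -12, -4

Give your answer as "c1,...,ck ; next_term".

0,-1,0,1 ; 20

  a_4 = 0·-2 + -1·4 + 0·-5 + 1·0 = -4
  a_5 = 0·-4 + -1·-2 + 0·4 + 1·-5 = -3
  a_6 = 0·-3 + -1·-4 + 0·-2 + 1·4 = 8
  a_7 = 0·8 + -1·-3 + 0·-4 + 1·-2 = 1
  a_8 = 0·1 + -1·8 + 0·-3 + 1·-4 = -12
  a_9 = 0·-12 + -1·1 + 0·8 + 1·-3 = -4
  a_10 = 0·-4 + -1·-12 + 0·1 + 1·8 = 20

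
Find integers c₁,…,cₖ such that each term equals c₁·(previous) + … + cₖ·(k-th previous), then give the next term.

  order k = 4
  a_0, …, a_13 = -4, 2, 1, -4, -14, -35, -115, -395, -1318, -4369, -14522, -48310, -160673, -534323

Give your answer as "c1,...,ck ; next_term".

3,0,3,2 ; -1776943

  a_4 = 3·-4 + 0·1 + 3·2 + 2·-4 = -14
  a_5 = 3·-14 + 0·-4 + 3·1 + 2·2 = -35
  a_6 = 3·-35 + 0·-14 + 3·-4 + 2·1 = -115
  a_7 = 3·-115 + 0·-35 + 3·-14 + 2·-4 = -395
  a_8 = 3·-395 + 0·-115 + 3·-35 + 2·-14 = -1318
  a_9 = 3·-1318 + 0·-395 + 3·-115 + 2·-35 = -4369
  a_10 = 3·-4369 + 0·-1318 + 3·-395 + 2·-115 = -14522
  a_11 = 3·-14522 + 0·-4369 + 3·-1318 + 2·-395 = -48310
  a_12 = 3·-48310 + 0·-14522 + 3·-4369 + 2·-1318 = -160673
  a_13 = 3·-160673 + 0·-48310 + 3·-14522 + 2·-4369 = -534323
  a_14 = 3·-534323 + 0·-160673 + 3·-48310 + 2·-14522 = -1776943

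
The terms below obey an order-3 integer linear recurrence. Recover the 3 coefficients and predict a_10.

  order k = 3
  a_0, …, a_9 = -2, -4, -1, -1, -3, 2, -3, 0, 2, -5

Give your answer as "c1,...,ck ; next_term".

  a_3 = -1·-1 + 0·-4 + 1·-2 = -1
  a_4 = -1·-1 + 0·-1 + 1·-4 = -3
  a_5 = -1·-3 + 0·-1 + 1·-1 = 2
  a_6 = -1·2 + 0·-3 + 1·-1 = -3
  a_7 = -1·-3 + 0·2 + 1·-3 = 0
  a_8 = -1·0 + 0·-3 + 1·2 = 2
  a_9 = -1·2 + 0·0 + 1·-3 = -5
  a_10 = -1·-5 + 0·2 + 1·0 = 5

-1,0,1 ; 5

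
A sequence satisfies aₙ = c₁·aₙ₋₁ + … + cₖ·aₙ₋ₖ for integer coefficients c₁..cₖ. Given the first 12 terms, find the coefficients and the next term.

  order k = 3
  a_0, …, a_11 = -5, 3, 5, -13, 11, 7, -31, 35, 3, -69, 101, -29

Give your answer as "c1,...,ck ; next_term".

-1,-1,1 ; -141

  a_3 = -1·5 + -1·3 + 1·-5 = -13
  a_4 = -1·-13 + -1·5 + 1·3 = 11
  a_5 = -1·11 + -1·-13 + 1·5 = 7
  a_6 = -1·7 + -1·11 + 1·-13 = -31
  a_7 = -1·-31 + -1·7 + 1·11 = 35
  a_8 = -1·35 + -1·-31 + 1·7 = 3
  a_9 = -1·3 + -1·35 + 1·-31 = -69
  a_10 = -1·-69 + -1·3 + 1·35 = 101
  a_11 = -1·101 + -1·-69 + 1·3 = -29
  a_12 = -1·-29 + -1·101 + 1·-69 = -141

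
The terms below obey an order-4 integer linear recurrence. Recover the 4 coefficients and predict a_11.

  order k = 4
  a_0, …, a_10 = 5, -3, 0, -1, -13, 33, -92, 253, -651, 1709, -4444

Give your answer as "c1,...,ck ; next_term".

-2,2,0,-3 ; 11547

  a_4 = -2·-1 + 2·0 + 0·-3 + -3·5 = -13
  a_5 = -2·-13 + 2·-1 + 0·0 + -3·-3 = 33
  a_6 = -2·33 + 2·-13 + 0·-1 + -3·0 = -92
  a_7 = -2·-92 + 2·33 + 0·-13 + -3·-1 = 253
  a_8 = -2·253 + 2·-92 + 0·33 + -3·-13 = -651
  a_9 = -2·-651 + 2·253 + 0·-92 + -3·33 = 1709
  a_10 = -2·1709 + 2·-651 + 0·253 + -3·-92 = -4444
  a_11 = -2·-4444 + 2·1709 + 0·-651 + -3·253 = 11547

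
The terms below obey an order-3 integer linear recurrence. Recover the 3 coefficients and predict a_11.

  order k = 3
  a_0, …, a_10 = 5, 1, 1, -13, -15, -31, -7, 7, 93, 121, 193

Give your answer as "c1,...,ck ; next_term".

  a_3 = 1·1 + 1·1 + -3·5 = -13
  a_4 = 1·-13 + 1·1 + -3·1 = -15
  a_5 = 1·-15 + 1·-13 + -3·1 = -31
  a_6 = 1·-31 + 1·-15 + -3·-13 = -7
  a_7 = 1·-7 + 1·-31 + -3·-15 = 7
  a_8 = 1·7 + 1·-7 + -3·-31 = 93
  a_9 = 1·93 + 1·7 + -3·-7 = 121
  a_10 = 1·121 + 1·93 + -3·7 = 193
  a_11 = 1·193 + 1·121 + -3·93 = 35

1,1,-3 ; 35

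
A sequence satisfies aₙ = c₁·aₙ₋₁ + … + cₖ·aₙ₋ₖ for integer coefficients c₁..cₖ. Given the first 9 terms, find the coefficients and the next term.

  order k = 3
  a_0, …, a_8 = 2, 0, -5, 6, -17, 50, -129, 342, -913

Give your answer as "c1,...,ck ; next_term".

  a_3 = -2·-5 + 1·0 + -2·2 = 6
  a_4 = -2·6 + 1·-5 + -2·0 = -17
  a_5 = -2·-17 + 1·6 + -2·-5 = 50
  a_6 = -2·50 + 1·-17 + -2·6 = -129
  a_7 = -2·-129 + 1·50 + -2·-17 = 342
  a_8 = -2·342 + 1·-129 + -2·50 = -913
  a_9 = -2·-913 + 1·342 + -2·-129 = 2426

-2,1,-2 ; 2426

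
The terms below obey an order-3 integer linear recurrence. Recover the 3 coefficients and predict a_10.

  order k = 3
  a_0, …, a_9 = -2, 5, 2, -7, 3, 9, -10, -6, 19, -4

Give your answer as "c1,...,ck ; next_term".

  a_3 = 0·2 + -1·5 + 1·-2 = -7
  a_4 = 0·-7 + -1·2 + 1·5 = 3
  a_5 = 0·3 + -1·-7 + 1·2 = 9
  a_6 = 0·9 + -1·3 + 1·-7 = -10
  a_7 = 0·-10 + -1·9 + 1·3 = -6
  a_8 = 0·-6 + -1·-10 + 1·9 = 19
  a_9 = 0·19 + -1·-6 + 1·-10 = -4
  a_10 = 0·-4 + -1·19 + 1·-6 = -25

0,-1,1 ; -25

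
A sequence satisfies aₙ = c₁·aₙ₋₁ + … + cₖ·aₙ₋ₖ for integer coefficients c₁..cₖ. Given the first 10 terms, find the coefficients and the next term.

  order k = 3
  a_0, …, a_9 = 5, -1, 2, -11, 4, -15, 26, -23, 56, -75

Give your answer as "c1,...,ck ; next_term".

0,1,-2 ; 102

  a_3 = 0·2 + 1·-1 + -2·5 = -11
  a_4 = 0·-11 + 1·2 + -2·-1 = 4
  a_5 = 0·4 + 1·-11 + -2·2 = -15
  a_6 = 0·-15 + 1·4 + -2·-11 = 26
  a_7 = 0·26 + 1·-15 + -2·4 = -23
  a_8 = 0·-23 + 1·26 + -2·-15 = 56
  a_9 = 0·56 + 1·-23 + -2·26 = -75
  a_10 = 0·-75 + 1·56 + -2·-23 = 102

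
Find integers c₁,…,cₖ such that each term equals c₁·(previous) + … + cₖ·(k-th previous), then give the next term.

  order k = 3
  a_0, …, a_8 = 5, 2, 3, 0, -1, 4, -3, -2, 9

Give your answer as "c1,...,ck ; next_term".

-1,-1,1 ; -10

  a_3 = -1·3 + -1·2 + 1·5 = 0
  a_4 = -1·0 + -1·3 + 1·2 = -1
  a_5 = -1·-1 + -1·0 + 1·3 = 4
  a_6 = -1·4 + -1·-1 + 1·0 = -3
  a_7 = -1·-3 + -1·4 + 1·-1 = -2
  a_8 = -1·-2 + -1·-3 + 1·4 = 9
  a_9 = -1·9 + -1·-2 + 1·-3 = -10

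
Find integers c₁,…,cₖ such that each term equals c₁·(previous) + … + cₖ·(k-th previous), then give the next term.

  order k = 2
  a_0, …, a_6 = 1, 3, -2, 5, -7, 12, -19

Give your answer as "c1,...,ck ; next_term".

  a_2 = -1·3 + 1·1 = -2
  a_3 = -1·-2 + 1·3 = 5
  a_4 = -1·5 + 1·-2 = -7
  a_5 = -1·-7 + 1·5 = 12
  a_6 = -1·12 + 1·-7 = -19
  a_7 = -1·-19 + 1·12 = 31

-1,1 ; 31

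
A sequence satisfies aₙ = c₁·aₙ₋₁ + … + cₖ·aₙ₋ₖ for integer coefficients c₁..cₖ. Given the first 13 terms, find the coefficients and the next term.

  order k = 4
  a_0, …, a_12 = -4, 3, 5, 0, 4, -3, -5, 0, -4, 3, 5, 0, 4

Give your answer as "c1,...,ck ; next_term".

0,0,0,-1 ; -3

  a_4 = 0·0 + 0·5 + 0·3 + -1·-4 = 4
  a_5 = 0·4 + 0·0 + 0·5 + -1·3 = -3
  a_6 = 0·-3 + 0·4 + 0·0 + -1·5 = -5
  a_7 = 0·-5 + 0·-3 + 0·4 + -1·0 = 0
  a_8 = 0·0 + 0·-5 + 0·-3 + -1·4 = -4
  a_9 = 0·-4 + 0·0 + 0·-5 + -1·-3 = 3
  a_10 = 0·3 + 0·-4 + 0·0 + -1·-5 = 5
  a_11 = 0·5 + 0·3 + 0·-4 + -1·0 = 0
  a_12 = 0·0 + 0·5 + 0·3 + -1·-4 = 4
  a_13 = 0·4 + 0·0 + 0·5 + -1·3 = -3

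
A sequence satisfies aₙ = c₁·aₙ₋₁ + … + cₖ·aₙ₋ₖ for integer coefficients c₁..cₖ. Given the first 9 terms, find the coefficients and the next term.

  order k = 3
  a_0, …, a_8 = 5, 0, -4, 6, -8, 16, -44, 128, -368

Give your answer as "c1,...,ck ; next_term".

  a_3 = -4·-4 + -4·0 + -2·5 = 6
  a_4 = -4·6 + -4·-4 + -2·0 = -8
  a_5 = -4·-8 + -4·6 + -2·-4 = 16
  a_6 = -4·16 + -4·-8 + -2·6 = -44
  a_7 = -4·-44 + -4·16 + -2·-8 = 128
  a_8 = -4·128 + -4·-44 + -2·16 = -368
  a_9 = -4·-368 + -4·128 + -2·-44 = 1048

-4,-4,-2 ; 1048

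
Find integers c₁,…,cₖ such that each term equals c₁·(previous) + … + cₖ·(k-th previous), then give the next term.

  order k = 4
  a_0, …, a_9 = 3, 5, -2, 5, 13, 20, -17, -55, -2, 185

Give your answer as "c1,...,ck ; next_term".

  a_4 = 1·5 + -2·-2 + -1·5 + 3·3 = 13
  a_5 = 1·13 + -2·5 + -1·-2 + 3·5 = 20
  a_6 = 1·20 + -2·13 + -1·5 + 3·-2 = -17
  a_7 = 1·-17 + -2·20 + -1·13 + 3·5 = -55
  a_8 = 1·-55 + -2·-17 + -1·20 + 3·13 = -2
  a_9 = 1·-2 + -2·-55 + -1·-17 + 3·20 = 185
  a_10 = 1·185 + -2·-2 + -1·-55 + 3·-17 = 193

1,-2,-1,3 ; 193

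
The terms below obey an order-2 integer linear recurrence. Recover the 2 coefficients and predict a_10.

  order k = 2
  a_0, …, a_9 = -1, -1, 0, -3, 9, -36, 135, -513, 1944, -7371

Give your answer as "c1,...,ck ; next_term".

  a_2 = -3·-1 + 3·-1 = 0
  a_3 = -3·0 + 3·-1 = -3
  a_4 = -3·-3 + 3·0 = 9
  a_5 = -3·9 + 3·-3 = -36
  a_6 = -3·-36 + 3·9 = 135
  a_7 = -3·135 + 3·-36 = -513
  a_8 = -3·-513 + 3·135 = 1944
  a_9 = -3·1944 + 3·-513 = -7371
  a_10 = -3·-7371 + 3·1944 = 27945

-3,3 ; 27945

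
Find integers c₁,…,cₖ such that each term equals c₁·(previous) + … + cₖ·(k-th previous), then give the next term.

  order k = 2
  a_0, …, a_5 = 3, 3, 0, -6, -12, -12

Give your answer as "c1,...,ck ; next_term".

2,-2 ; 0

  a_2 = 2·3 + -2·3 = 0
  a_3 = 2·0 + -2·3 = -6
  a_4 = 2·-6 + -2·0 = -12
  a_5 = 2·-12 + -2·-6 = -12
  a_6 = 2·-12 + -2·-12 = 0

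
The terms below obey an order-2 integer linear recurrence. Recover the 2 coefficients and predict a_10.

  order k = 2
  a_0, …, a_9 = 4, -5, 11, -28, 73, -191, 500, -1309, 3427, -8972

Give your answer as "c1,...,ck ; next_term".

-3,-1 ; 23489

  a_2 = -3·-5 + -1·4 = 11
  a_3 = -3·11 + -1·-5 = -28
  a_4 = -3·-28 + -1·11 = 73
  a_5 = -3·73 + -1·-28 = -191
  a_6 = -3·-191 + -1·73 = 500
  a_7 = -3·500 + -1·-191 = -1309
  a_8 = -3·-1309 + -1·500 = 3427
  a_9 = -3·3427 + -1·-1309 = -8972
  a_10 = -3·-8972 + -1·3427 = 23489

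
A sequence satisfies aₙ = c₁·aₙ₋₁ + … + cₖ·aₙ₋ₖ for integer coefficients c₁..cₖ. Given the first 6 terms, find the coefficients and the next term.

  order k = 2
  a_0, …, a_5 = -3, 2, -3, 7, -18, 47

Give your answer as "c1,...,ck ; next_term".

  a_2 = -3·2 + -1·-3 = -3
  a_3 = -3·-3 + -1·2 = 7
  a_4 = -3·7 + -1·-3 = -18
  a_5 = -3·-18 + -1·7 = 47
  a_6 = -3·47 + -1·-18 = -123

-3,-1 ; -123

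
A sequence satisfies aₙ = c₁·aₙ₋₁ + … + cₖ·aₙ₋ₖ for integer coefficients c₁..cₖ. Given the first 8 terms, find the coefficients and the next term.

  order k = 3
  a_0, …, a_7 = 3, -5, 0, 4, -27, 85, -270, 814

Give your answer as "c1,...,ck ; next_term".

-3,1,3 ; -2457

  a_3 = -3·0 + 1·-5 + 3·3 = 4
  a_4 = -3·4 + 1·0 + 3·-5 = -27
  a_5 = -3·-27 + 1·4 + 3·0 = 85
  a_6 = -3·85 + 1·-27 + 3·4 = -270
  a_7 = -3·-270 + 1·85 + 3·-27 = 814
  a_8 = -3·814 + 1·-270 + 3·85 = -2457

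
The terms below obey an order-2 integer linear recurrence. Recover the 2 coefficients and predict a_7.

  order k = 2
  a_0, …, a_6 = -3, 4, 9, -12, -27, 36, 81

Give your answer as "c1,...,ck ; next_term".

  a_2 = 0·4 + -3·-3 = 9
  a_3 = 0·9 + -3·4 = -12
  a_4 = 0·-12 + -3·9 = -27
  a_5 = 0·-27 + -3·-12 = 36
  a_6 = 0·36 + -3·-27 = 81
  a_7 = 0·81 + -3·36 = -108

0,-3 ; -108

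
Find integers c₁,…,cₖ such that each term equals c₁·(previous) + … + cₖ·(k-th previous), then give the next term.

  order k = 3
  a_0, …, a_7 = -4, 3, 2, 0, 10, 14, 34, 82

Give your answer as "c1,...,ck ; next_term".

1,2,2 ; 178

  a_3 = 1·2 + 2·3 + 2·-4 = 0
  a_4 = 1·0 + 2·2 + 2·3 = 10
  a_5 = 1·10 + 2·0 + 2·2 = 14
  a_6 = 1·14 + 2·10 + 2·0 = 34
  a_7 = 1·34 + 2·14 + 2·10 = 82
  a_8 = 1·82 + 2·34 + 2·14 = 178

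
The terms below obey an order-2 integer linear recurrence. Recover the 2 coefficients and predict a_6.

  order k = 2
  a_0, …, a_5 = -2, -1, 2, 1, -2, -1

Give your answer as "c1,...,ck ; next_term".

0,-1 ; 2

  a_2 = 0·-1 + -1·-2 = 2
  a_3 = 0·2 + -1·-1 = 1
  a_4 = 0·1 + -1·2 = -2
  a_5 = 0·-2 + -1·1 = -1
  a_6 = 0·-1 + -1·-2 = 2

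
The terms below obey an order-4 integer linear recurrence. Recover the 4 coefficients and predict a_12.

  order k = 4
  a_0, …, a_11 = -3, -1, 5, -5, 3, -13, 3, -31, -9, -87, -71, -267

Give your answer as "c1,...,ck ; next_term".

  a_4 = 1·-5 + 2·5 + -1·-1 + 1·-3 = 3
  a_5 = 1·3 + 2·-5 + -1·5 + 1·-1 = -13
  a_6 = 1·-13 + 2·3 + -1·-5 + 1·5 = 3
  a_7 = 1·3 + 2·-13 + -1·3 + 1·-5 = -31
  a_8 = 1·-31 + 2·3 + -1·-13 + 1·3 = -9
  a_9 = 1·-9 + 2·-31 + -1·3 + 1·-13 = -87
  a_10 = 1·-87 + 2·-9 + -1·-31 + 1·3 = -71
  a_11 = 1·-71 + 2·-87 + -1·-9 + 1·-31 = -267
  a_12 = 1·-267 + 2·-71 + -1·-87 + 1·-9 = -331

1,2,-1,1 ; -331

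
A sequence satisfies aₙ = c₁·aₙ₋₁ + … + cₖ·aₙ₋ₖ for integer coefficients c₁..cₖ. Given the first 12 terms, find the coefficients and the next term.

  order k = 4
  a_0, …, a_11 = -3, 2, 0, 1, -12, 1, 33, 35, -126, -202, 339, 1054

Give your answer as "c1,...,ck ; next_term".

0,-3,-3,2 ; -663

  a_4 = 0·1 + -3·0 + -3·2 + 2·-3 = -12
  a_5 = 0·-12 + -3·1 + -3·0 + 2·2 = 1
  a_6 = 0·1 + -3·-12 + -3·1 + 2·0 = 33
  a_7 = 0·33 + -3·1 + -3·-12 + 2·1 = 35
  a_8 = 0·35 + -3·33 + -3·1 + 2·-12 = -126
  a_9 = 0·-126 + -3·35 + -3·33 + 2·1 = -202
  a_10 = 0·-202 + -3·-126 + -3·35 + 2·33 = 339
  a_11 = 0·339 + -3·-202 + -3·-126 + 2·35 = 1054
  a_12 = 0·1054 + -3·339 + -3·-202 + 2·-126 = -663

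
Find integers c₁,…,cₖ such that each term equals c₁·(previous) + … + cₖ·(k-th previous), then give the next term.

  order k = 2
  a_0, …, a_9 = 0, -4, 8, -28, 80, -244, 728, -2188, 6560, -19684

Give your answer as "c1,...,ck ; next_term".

-2,3 ; 59048

  a_2 = -2·-4 + 3·0 = 8
  a_3 = -2·8 + 3·-4 = -28
  a_4 = -2·-28 + 3·8 = 80
  a_5 = -2·80 + 3·-28 = -244
  a_6 = -2·-244 + 3·80 = 728
  a_7 = -2·728 + 3·-244 = -2188
  a_8 = -2·-2188 + 3·728 = 6560
  a_9 = -2·6560 + 3·-2188 = -19684
  a_10 = -2·-19684 + 3·6560 = 59048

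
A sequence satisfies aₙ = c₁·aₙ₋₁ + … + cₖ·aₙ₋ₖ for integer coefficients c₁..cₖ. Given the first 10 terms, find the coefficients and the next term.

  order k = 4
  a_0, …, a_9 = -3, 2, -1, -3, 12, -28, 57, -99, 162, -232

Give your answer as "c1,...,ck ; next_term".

  a_4 = -1·-3 + 3·-1 + 3·2 + -2·-3 = 12
  a_5 = -1·12 + 3·-3 + 3·-1 + -2·2 = -28
  a_6 = -1·-28 + 3·12 + 3·-3 + -2·-1 = 57
  a_7 = -1·57 + 3·-28 + 3·12 + -2·-3 = -99
  a_8 = -1·-99 + 3·57 + 3·-28 + -2·12 = 162
  a_9 = -1·162 + 3·-99 + 3·57 + -2·-28 = -232
  a_10 = -1·-232 + 3·162 + 3·-99 + -2·57 = 307

-1,3,3,-2 ; 307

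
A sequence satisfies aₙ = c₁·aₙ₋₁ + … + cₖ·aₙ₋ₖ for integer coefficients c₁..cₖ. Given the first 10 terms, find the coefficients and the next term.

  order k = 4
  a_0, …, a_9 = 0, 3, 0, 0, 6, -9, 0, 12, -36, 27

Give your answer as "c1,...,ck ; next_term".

  a_4 = 0·0 + 0·0 + 2·3 + -3·0 = 6
  a_5 = 0·6 + 0·0 + 2·0 + -3·3 = -9
  a_6 = 0·-9 + 0·6 + 2·0 + -3·0 = 0
  a_7 = 0·0 + 0·-9 + 2·6 + -3·0 = 12
  a_8 = 0·12 + 0·0 + 2·-9 + -3·6 = -36
  a_9 = 0·-36 + 0·12 + 2·0 + -3·-9 = 27
  a_10 = 0·27 + 0·-36 + 2·12 + -3·0 = 24

0,0,2,-3 ; 24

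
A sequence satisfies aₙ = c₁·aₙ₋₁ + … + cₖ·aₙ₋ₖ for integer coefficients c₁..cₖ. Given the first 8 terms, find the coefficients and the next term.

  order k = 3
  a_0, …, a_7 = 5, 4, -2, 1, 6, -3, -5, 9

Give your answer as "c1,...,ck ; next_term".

0,-1,1 ; 2

  a_3 = 0·-2 + -1·4 + 1·5 = 1
  a_4 = 0·1 + -1·-2 + 1·4 = 6
  a_5 = 0·6 + -1·1 + 1·-2 = -3
  a_6 = 0·-3 + -1·6 + 1·1 = -5
  a_7 = 0·-5 + -1·-3 + 1·6 = 9
  a_8 = 0·9 + -1·-5 + 1·-3 = 2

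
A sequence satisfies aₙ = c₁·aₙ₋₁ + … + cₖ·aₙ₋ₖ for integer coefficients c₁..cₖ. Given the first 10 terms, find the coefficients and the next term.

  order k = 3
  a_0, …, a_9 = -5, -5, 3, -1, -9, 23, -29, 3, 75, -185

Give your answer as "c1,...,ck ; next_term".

-2,-2,1 ; 223

  a_3 = -2·3 + -2·-5 + 1·-5 = -1
  a_4 = -2·-1 + -2·3 + 1·-5 = -9
  a_5 = -2·-9 + -2·-1 + 1·3 = 23
  a_6 = -2·23 + -2·-9 + 1·-1 = -29
  a_7 = -2·-29 + -2·23 + 1·-9 = 3
  a_8 = -2·3 + -2·-29 + 1·23 = 75
  a_9 = -2·75 + -2·3 + 1·-29 = -185
  a_10 = -2·-185 + -2·75 + 1·3 = 223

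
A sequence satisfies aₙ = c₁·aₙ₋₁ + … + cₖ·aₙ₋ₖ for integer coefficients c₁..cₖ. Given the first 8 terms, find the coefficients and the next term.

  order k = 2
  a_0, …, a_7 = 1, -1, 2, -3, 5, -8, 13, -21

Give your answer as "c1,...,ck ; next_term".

-1,1 ; 34

  a_2 = -1·-1 + 1·1 = 2
  a_3 = -1·2 + 1·-1 = -3
  a_4 = -1·-3 + 1·2 = 5
  a_5 = -1·5 + 1·-3 = -8
  a_6 = -1·-8 + 1·5 = 13
  a_7 = -1·13 + 1·-8 = -21
  a_8 = -1·-21 + 1·13 = 34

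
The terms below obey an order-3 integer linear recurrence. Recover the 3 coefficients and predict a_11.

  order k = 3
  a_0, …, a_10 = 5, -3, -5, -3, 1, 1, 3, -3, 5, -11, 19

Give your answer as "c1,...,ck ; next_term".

  a_3 = -1·-5 + 1·-3 + -1·5 = -3
  a_4 = -1·-3 + 1·-5 + -1·-3 = 1
  a_5 = -1·1 + 1·-3 + -1·-5 = 1
  a_6 = -1·1 + 1·1 + -1·-3 = 3
  a_7 = -1·3 + 1·1 + -1·1 = -3
  a_8 = -1·-3 + 1·3 + -1·1 = 5
  a_9 = -1·5 + 1·-3 + -1·3 = -11
  a_10 = -1·-11 + 1·5 + -1·-3 = 19
  a_11 = -1·19 + 1·-11 + -1·5 = -35

-1,1,-1 ; -35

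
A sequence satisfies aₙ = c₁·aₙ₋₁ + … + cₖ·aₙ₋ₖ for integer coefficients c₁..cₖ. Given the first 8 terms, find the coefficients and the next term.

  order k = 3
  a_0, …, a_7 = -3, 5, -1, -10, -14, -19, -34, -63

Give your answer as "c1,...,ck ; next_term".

  a_3 = 2·-1 + -1·5 + 1·-3 = -10
  a_4 = 2·-10 + -1·-1 + 1·5 = -14
  a_5 = 2·-14 + -1·-10 + 1·-1 = -19
  a_6 = 2·-19 + -1·-14 + 1·-10 = -34
  a_7 = 2·-34 + -1·-19 + 1·-14 = -63
  a_8 = 2·-63 + -1·-34 + 1·-19 = -111

2,-1,1 ; -111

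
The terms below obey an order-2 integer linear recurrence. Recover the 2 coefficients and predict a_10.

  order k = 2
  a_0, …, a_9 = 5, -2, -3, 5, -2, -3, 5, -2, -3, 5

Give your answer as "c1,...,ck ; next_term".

  a_2 = -1·-2 + -1·5 = -3
  a_3 = -1·-3 + -1·-2 = 5
  a_4 = -1·5 + -1·-3 = -2
  a_5 = -1·-2 + -1·5 = -3
  a_6 = -1·-3 + -1·-2 = 5
  a_7 = -1·5 + -1·-3 = -2
  a_8 = -1·-2 + -1·5 = -3
  a_9 = -1·-3 + -1·-2 = 5
  a_10 = -1·5 + -1·-3 = -2

-1,-1 ; -2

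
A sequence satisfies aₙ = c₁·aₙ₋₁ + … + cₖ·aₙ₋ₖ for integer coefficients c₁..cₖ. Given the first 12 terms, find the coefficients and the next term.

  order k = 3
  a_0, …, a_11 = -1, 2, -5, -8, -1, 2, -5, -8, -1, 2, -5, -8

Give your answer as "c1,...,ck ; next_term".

1,-1,1 ; -1

  a_3 = 1·-5 + -1·2 + 1·-1 = -8
  a_4 = 1·-8 + -1·-5 + 1·2 = -1
  a_5 = 1·-1 + -1·-8 + 1·-5 = 2
  a_6 = 1·2 + -1·-1 + 1·-8 = -5
  a_7 = 1·-5 + -1·2 + 1·-1 = -8
  a_8 = 1·-8 + -1·-5 + 1·2 = -1
  a_9 = 1·-1 + -1·-8 + 1·-5 = 2
  a_10 = 1·2 + -1·-1 + 1·-8 = -5
  a_11 = 1·-5 + -1·2 + 1·-1 = -8
  a_12 = 1·-8 + -1·-5 + 1·2 = -1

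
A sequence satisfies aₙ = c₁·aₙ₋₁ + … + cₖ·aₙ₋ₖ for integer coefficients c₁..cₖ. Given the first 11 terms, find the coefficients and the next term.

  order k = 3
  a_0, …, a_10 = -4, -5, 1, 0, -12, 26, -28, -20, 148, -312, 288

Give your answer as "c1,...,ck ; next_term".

-2,-2,2 ; 344

  a_3 = -2·1 + -2·-5 + 2·-4 = 0
  a_4 = -2·0 + -2·1 + 2·-5 = -12
  a_5 = -2·-12 + -2·0 + 2·1 = 26
  a_6 = -2·26 + -2·-12 + 2·0 = -28
  a_7 = -2·-28 + -2·26 + 2·-12 = -20
  a_8 = -2·-20 + -2·-28 + 2·26 = 148
  a_9 = -2·148 + -2·-20 + 2·-28 = -312
  a_10 = -2·-312 + -2·148 + 2·-20 = 288
  a_11 = -2·288 + -2·-312 + 2·148 = 344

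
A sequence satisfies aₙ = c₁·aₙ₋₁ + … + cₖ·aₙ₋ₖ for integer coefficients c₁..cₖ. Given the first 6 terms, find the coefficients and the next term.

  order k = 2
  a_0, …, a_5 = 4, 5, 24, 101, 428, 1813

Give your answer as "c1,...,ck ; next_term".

  a_2 = 4·5 + 1·4 = 24
  a_3 = 4·24 + 1·5 = 101
  a_4 = 4·101 + 1·24 = 428
  a_5 = 4·428 + 1·101 = 1813
  a_6 = 4·1813 + 1·428 = 7680

4,1 ; 7680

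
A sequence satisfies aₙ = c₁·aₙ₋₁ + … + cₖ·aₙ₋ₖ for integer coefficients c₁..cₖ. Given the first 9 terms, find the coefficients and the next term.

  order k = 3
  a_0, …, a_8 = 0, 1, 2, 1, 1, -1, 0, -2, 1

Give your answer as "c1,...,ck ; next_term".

  a_3 = 0·2 + 1·1 + -1·0 = 1
  a_4 = 0·1 + 1·2 + -1·1 = 1
  a_5 = 0·1 + 1·1 + -1·2 = -1
  a_6 = 0·-1 + 1·1 + -1·1 = 0
  a_7 = 0·0 + 1·-1 + -1·1 = -2
  a_8 = 0·-2 + 1·0 + -1·-1 = 1
  a_9 = 0·1 + 1·-2 + -1·0 = -2

0,1,-1 ; -2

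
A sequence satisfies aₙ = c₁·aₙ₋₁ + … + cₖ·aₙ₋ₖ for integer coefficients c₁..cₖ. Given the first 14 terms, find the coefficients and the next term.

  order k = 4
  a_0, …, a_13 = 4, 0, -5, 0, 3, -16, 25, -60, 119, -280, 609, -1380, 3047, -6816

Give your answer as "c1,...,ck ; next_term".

  a_4 = -2·0 + 1·-5 + 2·0 + 2·4 = 3
  a_5 = -2·3 + 1·0 + 2·-5 + 2·0 = -16
  a_6 = -2·-16 + 1·3 + 2·0 + 2·-5 = 25
  a_7 = -2·25 + 1·-16 + 2·3 + 2·0 = -60
  a_8 = -2·-60 + 1·25 + 2·-16 + 2·3 = 119
  a_9 = -2·119 + 1·-60 + 2·25 + 2·-16 = -280
  a_10 = -2·-280 + 1·119 + 2·-60 + 2·25 = 609
  a_11 = -2·609 + 1·-280 + 2·119 + 2·-60 = -1380
  a_12 = -2·-1380 + 1·609 + 2·-280 + 2·119 = 3047
  a_13 = -2·3047 + 1·-1380 + 2·609 + 2·-280 = -6816
  a_14 = -2·-6816 + 1·3047 + 2·-1380 + 2·609 = 15137

-2,1,2,2 ; 15137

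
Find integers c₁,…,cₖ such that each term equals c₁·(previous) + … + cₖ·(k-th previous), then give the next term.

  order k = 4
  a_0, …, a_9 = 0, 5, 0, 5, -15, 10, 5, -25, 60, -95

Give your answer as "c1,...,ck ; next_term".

-2,-2,-1,-2 ; 85

  a_4 = -2·5 + -2·0 + -1·5 + -2·0 = -15
  a_5 = -2·-15 + -2·5 + -1·0 + -2·5 = 10
  a_6 = -2·10 + -2·-15 + -1·5 + -2·0 = 5
  a_7 = -2·5 + -2·10 + -1·-15 + -2·5 = -25
  a_8 = -2·-25 + -2·5 + -1·10 + -2·-15 = 60
  a_9 = -2·60 + -2·-25 + -1·5 + -2·10 = -95
  a_10 = -2·-95 + -2·60 + -1·-25 + -2·5 = 85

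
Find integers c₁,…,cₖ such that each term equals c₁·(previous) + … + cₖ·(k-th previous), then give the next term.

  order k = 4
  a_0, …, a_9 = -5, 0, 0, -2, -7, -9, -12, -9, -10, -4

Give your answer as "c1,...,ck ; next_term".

  a_4 = 1·-2 + 1·0 + -2·0 + 1·-5 = -7
  a_5 = 1·-7 + 1·-2 + -2·0 + 1·0 = -9
  a_6 = 1·-9 + 1·-7 + -2·-2 + 1·0 = -12
  a_7 = 1·-12 + 1·-9 + -2·-7 + 1·-2 = -9
  a_8 = 1·-9 + 1·-12 + -2·-9 + 1·-7 = -10
  a_9 = 1·-10 + 1·-9 + -2·-12 + 1·-9 = -4
  a_10 = 1·-4 + 1·-10 + -2·-9 + 1·-12 = -8

1,1,-2,1 ; -8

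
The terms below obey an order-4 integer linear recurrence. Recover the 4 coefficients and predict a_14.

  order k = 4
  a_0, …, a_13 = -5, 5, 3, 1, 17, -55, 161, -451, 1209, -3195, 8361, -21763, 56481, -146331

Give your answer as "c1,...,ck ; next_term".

  a_4 = -3·1 + 0·3 + 2·5 + -2·-5 = 17
  a_5 = -3·17 + 0·1 + 2·3 + -2·5 = -55
  a_6 = -3·-55 + 0·17 + 2·1 + -2·3 = 161
  a_7 = -3·161 + 0·-55 + 2·17 + -2·1 = -451
  a_8 = -3·-451 + 0·161 + 2·-55 + -2·17 = 1209
  a_9 = -3·1209 + 0·-451 + 2·161 + -2·-55 = -3195
  a_10 = -3·-3195 + 0·1209 + 2·-451 + -2·161 = 8361
  a_11 = -3·8361 + 0·-3195 + 2·1209 + -2·-451 = -21763
  a_12 = -3·-21763 + 0·8361 + 2·-3195 + -2·1209 = 56481
  a_13 = -3·56481 + 0·-21763 + 2·8361 + -2·-3195 = -146331
  a_14 = -3·-146331 + 0·56481 + 2·-21763 + -2·8361 = 378745

-3,0,2,-2 ; 378745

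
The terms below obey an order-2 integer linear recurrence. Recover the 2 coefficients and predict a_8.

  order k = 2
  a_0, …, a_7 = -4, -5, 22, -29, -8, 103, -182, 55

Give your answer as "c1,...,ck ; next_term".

  a_2 = -2·-5 + -3·-4 = 22
  a_3 = -2·22 + -3·-5 = -29
  a_4 = -2·-29 + -3·22 = -8
  a_5 = -2·-8 + -3·-29 = 103
  a_6 = -2·103 + -3·-8 = -182
  a_7 = -2·-182 + -3·103 = 55
  a_8 = -2·55 + -3·-182 = 436

-2,-3 ; 436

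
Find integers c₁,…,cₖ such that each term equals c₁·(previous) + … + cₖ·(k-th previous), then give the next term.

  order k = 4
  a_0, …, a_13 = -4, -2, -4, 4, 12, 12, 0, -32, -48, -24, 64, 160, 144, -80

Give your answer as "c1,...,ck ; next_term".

  a_4 = 0·4 + 0·-4 + -2·-2 + -2·-4 = 12
  a_5 = 0·12 + 0·4 + -2·-4 + -2·-2 = 12
  a_6 = 0·12 + 0·12 + -2·4 + -2·-4 = 0
  a_7 = 0·0 + 0·12 + -2·12 + -2·4 = -32
  a_8 = 0·-32 + 0·0 + -2·12 + -2·12 = -48
  a_9 = 0·-48 + 0·-32 + -2·0 + -2·12 = -24
  a_10 = 0·-24 + 0·-48 + -2·-32 + -2·0 = 64
  a_11 = 0·64 + 0·-24 + -2·-48 + -2·-32 = 160
  a_12 = 0·160 + 0·64 + -2·-24 + -2·-48 = 144
  a_13 = 0·144 + 0·160 + -2·64 + -2·-24 = -80
  a_14 = 0·-80 + 0·144 + -2·160 + -2·64 = -448

0,0,-2,-2 ; -448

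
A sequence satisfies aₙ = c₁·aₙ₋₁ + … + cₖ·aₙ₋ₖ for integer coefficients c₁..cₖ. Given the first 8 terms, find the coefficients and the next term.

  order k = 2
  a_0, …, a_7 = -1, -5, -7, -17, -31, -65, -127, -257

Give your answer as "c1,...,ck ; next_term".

  a_2 = 1·-5 + 2·-1 = -7
  a_3 = 1·-7 + 2·-5 = -17
  a_4 = 1·-17 + 2·-7 = -31
  a_5 = 1·-31 + 2·-17 = -65
  a_6 = 1·-65 + 2·-31 = -127
  a_7 = 1·-127 + 2·-65 = -257
  a_8 = 1·-257 + 2·-127 = -511

1,2 ; -511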